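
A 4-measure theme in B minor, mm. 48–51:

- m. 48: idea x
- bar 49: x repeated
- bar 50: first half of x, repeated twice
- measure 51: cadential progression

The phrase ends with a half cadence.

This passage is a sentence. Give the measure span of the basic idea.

The presentation of a sentence is the basic idea (measure 48) plus its repetition (m. 49); the basic idea is therefore measure 48.

measures 48–48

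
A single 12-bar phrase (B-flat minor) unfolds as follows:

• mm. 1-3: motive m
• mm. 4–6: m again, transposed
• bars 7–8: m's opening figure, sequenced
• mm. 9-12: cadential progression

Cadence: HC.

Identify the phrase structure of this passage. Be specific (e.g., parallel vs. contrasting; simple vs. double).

sentence

Basic idea (measures 1–3) + its repetition (mm. 4-6) form the presentation; fragmentation and cadence (measures 7–12) form the continuation — the 12-bar whole is a sentence.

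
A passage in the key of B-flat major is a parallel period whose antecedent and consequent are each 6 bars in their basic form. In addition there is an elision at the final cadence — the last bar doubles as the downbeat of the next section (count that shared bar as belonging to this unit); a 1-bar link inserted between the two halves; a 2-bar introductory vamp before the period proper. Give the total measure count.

15 measures

Basic parallel period: 6 + 6 = 12 bars.
12 (basic form) + 1 (link) + 2 (introduction) = 15.
The elision shares a bar with the next section but does not change this unit's count.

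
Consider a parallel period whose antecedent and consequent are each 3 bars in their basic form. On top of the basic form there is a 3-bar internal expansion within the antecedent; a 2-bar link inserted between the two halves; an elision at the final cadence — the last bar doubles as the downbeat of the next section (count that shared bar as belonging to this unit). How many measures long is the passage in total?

11 measures

Basic parallel period: 3 + 3 = 6 bars.
6 (basic form) + 3 (internal expansion) + 2 (link) = 11.
The elision shares a bar with the next section but does not change this unit's count.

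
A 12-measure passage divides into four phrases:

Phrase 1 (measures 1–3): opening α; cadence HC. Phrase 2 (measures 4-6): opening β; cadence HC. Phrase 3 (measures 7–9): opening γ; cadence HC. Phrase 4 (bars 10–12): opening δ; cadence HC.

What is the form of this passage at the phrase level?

Phrase 4 ends with a half cadence, no stronger than phrase 2's half cadence, so the four phrases do not form a double period; nor do phrases 3–4 duplicate 1–2, so it is not a repeated period. With no phrase reaching a conclusive cadence, the passage is a phrase group.

phrase group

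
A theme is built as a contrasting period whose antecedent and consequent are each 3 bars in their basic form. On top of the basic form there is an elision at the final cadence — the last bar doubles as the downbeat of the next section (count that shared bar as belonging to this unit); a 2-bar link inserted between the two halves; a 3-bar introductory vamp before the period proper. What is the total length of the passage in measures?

Basic contrasting period: 3 + 3 = 6 bars.
6 (basic form) + 2 (link) + 3 (introduction) = 11.
The elision shares a bar with the next section but does not change this unit's count.

11 measures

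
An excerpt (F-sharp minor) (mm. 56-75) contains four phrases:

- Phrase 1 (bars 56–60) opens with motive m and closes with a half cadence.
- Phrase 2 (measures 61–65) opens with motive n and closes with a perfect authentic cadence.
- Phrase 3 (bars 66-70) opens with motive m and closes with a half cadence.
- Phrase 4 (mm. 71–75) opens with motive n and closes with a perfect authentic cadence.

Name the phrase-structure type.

The cadence pattern HC–PAC–HC–PAC is weak–strong twice, and phrases 3–4 restate phrases 1–2: a period heard twice, not a double period (which would end weakly at phrase 2).

repeated period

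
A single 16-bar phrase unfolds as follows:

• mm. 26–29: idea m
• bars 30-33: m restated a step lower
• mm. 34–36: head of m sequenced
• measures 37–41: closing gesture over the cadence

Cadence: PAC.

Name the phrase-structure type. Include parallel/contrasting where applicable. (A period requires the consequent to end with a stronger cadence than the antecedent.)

sentence

Basic idea (mm. 26-29) + its repetition (mm. 30-33) form the presentation; fragmentation and cadence (bars 34–41) form the continuation — the 16-bar whole is a sentence.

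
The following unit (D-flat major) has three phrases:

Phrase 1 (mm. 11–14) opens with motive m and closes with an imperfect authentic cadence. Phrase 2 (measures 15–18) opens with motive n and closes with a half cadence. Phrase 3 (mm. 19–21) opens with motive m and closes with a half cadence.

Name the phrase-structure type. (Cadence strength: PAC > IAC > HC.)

The final phrase closes with a half cadence, which is not stronger than the preceding half cadence; the 3 phrases lack an overall antecedent–consequent design and so form a phrase group.

phrase group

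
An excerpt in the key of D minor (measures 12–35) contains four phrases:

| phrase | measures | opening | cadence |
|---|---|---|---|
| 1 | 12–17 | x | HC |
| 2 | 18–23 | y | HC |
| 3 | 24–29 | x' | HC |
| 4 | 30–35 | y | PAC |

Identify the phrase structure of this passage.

Four phrases in two halves: the first half (mm. 12–23) ends with a half cadence, the second (measures 24–35) with a perfect authentic cadence — a large antecedent–consequent pair, i.e. a double period.
Phrase 3 begins with the same material as phrase 1, making it parallel.

parallel double period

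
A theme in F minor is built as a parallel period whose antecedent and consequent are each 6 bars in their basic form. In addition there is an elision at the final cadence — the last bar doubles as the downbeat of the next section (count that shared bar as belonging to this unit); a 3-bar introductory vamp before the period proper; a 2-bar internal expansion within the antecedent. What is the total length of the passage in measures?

Basic parallel period: 6 + 6 = 12 bars.
12 (basic form) + 3 (introduction) + 2 (internal expansion) = 17.
The elision shares a bar with the next section but does not change this unit's count.

17 measures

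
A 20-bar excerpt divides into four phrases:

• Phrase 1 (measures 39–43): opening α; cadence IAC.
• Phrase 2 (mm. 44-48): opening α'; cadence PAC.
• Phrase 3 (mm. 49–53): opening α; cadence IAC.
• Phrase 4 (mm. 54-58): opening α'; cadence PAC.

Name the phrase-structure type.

repeated period

The cadence pattern IAC–PAC–IAC–PAC is weak–strong twice, and phrases 3–4 restate phrases 1–2: a period heard twice, not a double period (which would end weakly at phrase 2).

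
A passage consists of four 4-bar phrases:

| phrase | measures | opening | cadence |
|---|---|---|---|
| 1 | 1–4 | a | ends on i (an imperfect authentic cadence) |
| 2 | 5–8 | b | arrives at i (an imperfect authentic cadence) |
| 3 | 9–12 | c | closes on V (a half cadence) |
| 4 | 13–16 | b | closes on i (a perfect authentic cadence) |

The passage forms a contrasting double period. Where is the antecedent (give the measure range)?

measures 1–8

In a double period the four phrases pair into a large antecedent (phrases 1–2, ending imperfect authentic cadence) and a large consequent (phrases 3–4, ending perfect authentic cadence). The antecedent spans measures 1-8.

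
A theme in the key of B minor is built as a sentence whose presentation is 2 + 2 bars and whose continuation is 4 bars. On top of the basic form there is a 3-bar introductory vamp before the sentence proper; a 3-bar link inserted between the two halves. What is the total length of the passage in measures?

Basic sentence: 2 + 2 + 4 = 8 bars.
8 (basic form) + 3 (introduction) + 3 (link) = 14.

14 measures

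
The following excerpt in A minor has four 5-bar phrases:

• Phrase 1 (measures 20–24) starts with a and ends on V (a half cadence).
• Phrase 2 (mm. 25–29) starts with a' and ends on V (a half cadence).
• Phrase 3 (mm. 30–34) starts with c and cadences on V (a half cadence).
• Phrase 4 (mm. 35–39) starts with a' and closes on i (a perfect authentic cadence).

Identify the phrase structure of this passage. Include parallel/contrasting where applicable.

contrasting double period

Four phrases in two halves: the first half (measures 20–29) ends with a half cadence, the second (measures 30–39) with a perfect authentic cadence — a large antecedent–consequent pair, i.e. a double period.
Phrase 3 begins with different material from phrase 1, making it contrasting.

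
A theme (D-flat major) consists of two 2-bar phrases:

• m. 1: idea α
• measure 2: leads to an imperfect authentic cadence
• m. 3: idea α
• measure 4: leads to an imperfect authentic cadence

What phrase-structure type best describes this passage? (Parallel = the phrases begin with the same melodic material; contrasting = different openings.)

repeated phrase

Both phrases have the same opening (α) and the same cadence (imperfect authentic cadence): the second is a restatement, not a consequent, so this is a repeated phrase rather than a period.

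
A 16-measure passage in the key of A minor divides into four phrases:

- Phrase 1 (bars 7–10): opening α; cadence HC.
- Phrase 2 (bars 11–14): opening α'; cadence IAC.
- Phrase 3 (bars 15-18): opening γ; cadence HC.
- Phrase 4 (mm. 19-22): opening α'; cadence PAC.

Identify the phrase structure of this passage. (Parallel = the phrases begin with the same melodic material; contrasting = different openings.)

contrasting double period

Four phrases in two halves: the first half (measures 7-14) ends with an imperfect authentic cadence, the second (measures 15-22) with a perfect authentic cadence — a large antecedent–consequent pair, i.e. a double period.
Phrase 3 begins with different material from phrase 1, making it contrasting.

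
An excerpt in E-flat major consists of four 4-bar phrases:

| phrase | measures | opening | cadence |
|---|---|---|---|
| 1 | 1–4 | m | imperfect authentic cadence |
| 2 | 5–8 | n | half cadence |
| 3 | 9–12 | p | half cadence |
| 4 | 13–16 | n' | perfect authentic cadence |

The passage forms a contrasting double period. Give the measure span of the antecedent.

measures 1–8

In a double period the four phrases pair into a large antecedent (phrases 1–2, ending half cadence) and a large consequent (phrases 3–4, ending perfect authentic cadence). The antecedent spans mm. 1-8.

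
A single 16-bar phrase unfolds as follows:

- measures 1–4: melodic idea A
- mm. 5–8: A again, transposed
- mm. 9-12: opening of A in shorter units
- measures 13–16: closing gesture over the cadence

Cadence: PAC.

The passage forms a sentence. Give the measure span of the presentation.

The presentation of a sentence is the basic idea (bars 1–4) plus its repetition (mm. 5-8); the presentation is therefore mm. 1-8.

measures 1–8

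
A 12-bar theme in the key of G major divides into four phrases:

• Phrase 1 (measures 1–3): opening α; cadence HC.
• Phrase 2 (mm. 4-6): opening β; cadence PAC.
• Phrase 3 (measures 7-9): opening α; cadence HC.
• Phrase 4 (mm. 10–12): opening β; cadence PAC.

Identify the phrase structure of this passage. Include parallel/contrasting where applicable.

repeated period

The cadence pattern HC–PAC–HC–PAC is weak–strong twice, and phrases 3–4 restate phrases 1–2: a period heard twice, not a double period (which would end weakly at phrase 2).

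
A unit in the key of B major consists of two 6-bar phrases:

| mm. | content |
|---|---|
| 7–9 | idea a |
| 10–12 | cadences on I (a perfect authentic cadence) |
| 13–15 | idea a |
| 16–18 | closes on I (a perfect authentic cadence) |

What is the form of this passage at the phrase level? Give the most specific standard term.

repeated phrase

Both phrases have the same opening (a) and the same cadence (perfect authentic cadence): the second is a restatement, not a consequent, so this is a repeated phrase rather than a period.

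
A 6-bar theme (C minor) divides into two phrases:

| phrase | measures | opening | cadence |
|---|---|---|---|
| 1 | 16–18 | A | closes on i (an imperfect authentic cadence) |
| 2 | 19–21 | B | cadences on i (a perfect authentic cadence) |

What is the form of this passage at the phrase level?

Phrase 1 ends with an imperfect authentic cadence (weaker) and phrase 2 with a perfect authentic cadence (stronger): antecedent + consequent = a period.
The two phrases open with different material (A / B), so the period is contrasting.

contrasting period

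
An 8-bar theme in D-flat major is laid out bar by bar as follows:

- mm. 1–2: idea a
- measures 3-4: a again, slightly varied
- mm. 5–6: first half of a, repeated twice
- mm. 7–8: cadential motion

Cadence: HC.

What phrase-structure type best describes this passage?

Basic idea (bars 1–2) + its repetition (measures 3–4) form the presentation; fragmentation and cadence (bars 5–8) form the continuation — the 8-bar whole is a sentence.

sentence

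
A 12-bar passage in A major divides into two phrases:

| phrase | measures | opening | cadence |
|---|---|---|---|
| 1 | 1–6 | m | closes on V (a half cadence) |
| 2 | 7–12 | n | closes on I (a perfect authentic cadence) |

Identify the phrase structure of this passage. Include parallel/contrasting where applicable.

Phrase 1 ends with a half cadence (weaker) and phrase 2 with a perfect authentic cadence (stronger): antecedent + consequent = a period.
The two phrases open with different material (m / n), so the period is contrasting.

contrasting period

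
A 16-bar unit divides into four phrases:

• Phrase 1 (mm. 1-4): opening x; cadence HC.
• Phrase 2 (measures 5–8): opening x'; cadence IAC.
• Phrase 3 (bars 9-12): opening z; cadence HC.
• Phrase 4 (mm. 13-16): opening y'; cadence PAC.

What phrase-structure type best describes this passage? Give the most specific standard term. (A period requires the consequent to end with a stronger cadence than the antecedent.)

Four phrases in two halves: the first half (measures 1–8) ends with an imperfect authentic cadence, the second (bars 9-16) with a perfect authentic cadence — a large antecedent–consequent pair, i.e. a double period.
Phrase 3 begins with different material from phrase 1, making it contrasting.

contrasting double period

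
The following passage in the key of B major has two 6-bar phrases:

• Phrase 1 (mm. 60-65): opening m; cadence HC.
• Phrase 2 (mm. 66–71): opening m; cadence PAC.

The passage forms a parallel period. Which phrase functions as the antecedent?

The phrase ending with the weaker cadence (half cadence) is the antecedent; the one ending more conclusively (perfect authentic cadence) is the consequent. The antecedent is phrase 1.

phrase 1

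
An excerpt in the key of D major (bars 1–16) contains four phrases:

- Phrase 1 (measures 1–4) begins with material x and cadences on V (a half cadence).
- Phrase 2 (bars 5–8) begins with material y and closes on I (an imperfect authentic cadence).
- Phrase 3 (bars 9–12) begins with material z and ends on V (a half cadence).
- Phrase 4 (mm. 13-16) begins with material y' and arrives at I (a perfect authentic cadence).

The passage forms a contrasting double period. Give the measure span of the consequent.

measures 9–16

In a double period the first pair of phrases (ending imperfect authentic cadence) is the large antecedent and the second pair (ending perfect authentic cadence) is the large consequent; the consequent is measures 9–16.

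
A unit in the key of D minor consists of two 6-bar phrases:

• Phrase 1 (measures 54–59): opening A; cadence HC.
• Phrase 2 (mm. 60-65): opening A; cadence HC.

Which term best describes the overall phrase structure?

repeated phrase

Both phrases have the same opening (A) and the same cadence (half cadence): the second is a restatement, not a consequent, so this is a repeated phrase rather than a period.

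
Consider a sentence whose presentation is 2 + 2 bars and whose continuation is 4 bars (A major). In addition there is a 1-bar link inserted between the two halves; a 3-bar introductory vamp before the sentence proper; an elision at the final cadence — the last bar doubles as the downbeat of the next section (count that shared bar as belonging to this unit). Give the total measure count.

12 measures

Basic sentence: 2 + 2 + 4 = 8 bars.
8 (basic form) + 1 (link) + 3 (introduction) = 12.
The elision shares a bar with the next section but does not change this unit's count.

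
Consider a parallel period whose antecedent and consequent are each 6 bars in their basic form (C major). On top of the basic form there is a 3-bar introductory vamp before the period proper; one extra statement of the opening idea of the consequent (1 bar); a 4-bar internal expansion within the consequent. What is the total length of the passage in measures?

Basic parallel period: 6 + 6 = 12 bars.
12 (basic form) + 3 (introduction) + 1 (extra statement) + 4 (internal expansion) = 20.

20 measures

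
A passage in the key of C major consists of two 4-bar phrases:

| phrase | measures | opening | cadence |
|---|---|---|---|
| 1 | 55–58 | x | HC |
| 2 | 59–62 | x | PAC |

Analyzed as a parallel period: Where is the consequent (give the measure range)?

measures 59–62

The antecedent is the phrase ending with the weaker cadence (half cadence, phrase 1) and the consequent the one ending more conclusively (perfect authentic cadence, phrase 2); the consequent is mm. 59-62.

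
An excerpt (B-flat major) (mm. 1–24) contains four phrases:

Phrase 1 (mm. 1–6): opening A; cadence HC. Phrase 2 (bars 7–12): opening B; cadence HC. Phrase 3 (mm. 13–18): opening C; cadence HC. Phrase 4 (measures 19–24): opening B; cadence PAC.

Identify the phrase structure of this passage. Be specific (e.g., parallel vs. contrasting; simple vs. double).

contrasting double period

Four phrases in two halves: the first half (measures 1–12) ends with a half cadence, the second (mm. 13–24) with a perfect authentic cadence — a large antecedent–consequent pair, i.e. a double period.
Phrase 3 begins with different material from phrase 1, making it contrasting.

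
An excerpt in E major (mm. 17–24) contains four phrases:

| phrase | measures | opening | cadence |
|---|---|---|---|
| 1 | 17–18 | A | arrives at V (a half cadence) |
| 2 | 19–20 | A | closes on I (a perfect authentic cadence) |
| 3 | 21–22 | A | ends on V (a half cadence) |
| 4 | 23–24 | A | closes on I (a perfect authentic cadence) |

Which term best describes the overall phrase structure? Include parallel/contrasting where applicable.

The cadence pattern HC–PAC–HC–PAC is weak–strong twice, and phrases 3–4 restate phrases 1–2: a period heard twice, not a double period (which would end weakly at phrase 2).

repeated period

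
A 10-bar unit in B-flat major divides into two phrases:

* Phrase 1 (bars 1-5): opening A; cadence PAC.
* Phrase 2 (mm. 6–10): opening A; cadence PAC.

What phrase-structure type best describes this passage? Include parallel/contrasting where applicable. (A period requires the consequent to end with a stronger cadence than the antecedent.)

Both phrases have the same opening (A) and the same cadence (perfect authentic cadence): the second is a restatement, not a consequent, so this is a repeated phrase rather than a period.

repeated phrase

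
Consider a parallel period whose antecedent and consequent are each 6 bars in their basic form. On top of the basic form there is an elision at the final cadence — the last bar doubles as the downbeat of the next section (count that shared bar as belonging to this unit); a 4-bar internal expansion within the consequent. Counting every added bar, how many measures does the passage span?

Basic parallel period: 6 + 6 = 12 bars.
12 (basic form) + 4 (internal expansion) = 16.
The elision shares a bar with the next section but does not change this unit's count.

16 measures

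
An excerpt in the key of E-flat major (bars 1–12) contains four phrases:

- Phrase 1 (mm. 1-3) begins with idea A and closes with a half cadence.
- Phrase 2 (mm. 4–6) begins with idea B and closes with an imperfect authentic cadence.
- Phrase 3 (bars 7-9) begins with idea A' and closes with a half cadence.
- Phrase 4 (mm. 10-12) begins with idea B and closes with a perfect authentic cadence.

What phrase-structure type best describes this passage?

parallel double period

Four phrases in two halves: the first half (measures 1–6) ends with an imperfect authentic cadence, the second (mm. 7–12) with a perfect authentic cadence — a large antecedent–consequent pair, i.e. a double period.
Phrase 3 begins with the same material as phrase 1, making it parallel.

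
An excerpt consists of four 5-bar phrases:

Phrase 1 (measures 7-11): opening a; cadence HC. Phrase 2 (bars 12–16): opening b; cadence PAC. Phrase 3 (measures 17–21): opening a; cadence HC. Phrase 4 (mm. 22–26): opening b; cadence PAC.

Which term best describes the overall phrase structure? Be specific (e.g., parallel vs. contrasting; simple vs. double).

repeated period

The cadence pattern HC–PAC–HC–PAC is weak–strong twice, and phrases 3–4 restate phrases 1–2: a period heard twice, not a double period (which would end weakly at phrase 2).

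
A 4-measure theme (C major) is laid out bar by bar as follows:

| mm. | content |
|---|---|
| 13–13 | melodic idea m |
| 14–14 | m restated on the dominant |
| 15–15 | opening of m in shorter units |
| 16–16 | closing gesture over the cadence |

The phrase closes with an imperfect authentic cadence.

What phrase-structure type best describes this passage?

sentence

Basic idea (m. 13) + its repetition (measure 14) form the presentation; fragmentation and cadence (mm. 15–16) form the continuation — the 4-bar whole is a sentence.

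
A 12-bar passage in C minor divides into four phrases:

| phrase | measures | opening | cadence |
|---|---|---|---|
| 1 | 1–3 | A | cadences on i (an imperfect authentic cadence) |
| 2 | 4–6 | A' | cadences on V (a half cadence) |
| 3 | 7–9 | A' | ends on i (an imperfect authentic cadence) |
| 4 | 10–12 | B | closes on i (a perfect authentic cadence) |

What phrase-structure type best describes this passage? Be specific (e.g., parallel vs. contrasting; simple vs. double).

parallel double period

Four phrases in two halves: the first half (measures 1-6) ends with a half cadence, the second (mm. 7-12) with a perfect authentic cadence — a large antecedent–consequent pair, i.e. a double period.
Phrase 3 begins with the same material as phrase 1, making it parallel.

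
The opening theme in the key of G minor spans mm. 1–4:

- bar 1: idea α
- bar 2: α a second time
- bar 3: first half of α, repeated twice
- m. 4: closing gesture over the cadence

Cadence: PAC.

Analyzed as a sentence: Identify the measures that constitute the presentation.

measures 1–2

The presentation of a sentence is the basic idea (bar 1) plus its repetition (m. 2); the presentation is therefore mm. 1–2.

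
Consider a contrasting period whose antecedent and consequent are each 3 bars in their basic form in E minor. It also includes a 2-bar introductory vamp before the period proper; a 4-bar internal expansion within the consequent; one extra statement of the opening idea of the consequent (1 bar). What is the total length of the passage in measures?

13 measures

Basic contrasting period: 3 + 3 = 6 bars.
6 (basic form) + 2 (introduction) + 4 (internal expansion) + 1 (extra statement) = 13.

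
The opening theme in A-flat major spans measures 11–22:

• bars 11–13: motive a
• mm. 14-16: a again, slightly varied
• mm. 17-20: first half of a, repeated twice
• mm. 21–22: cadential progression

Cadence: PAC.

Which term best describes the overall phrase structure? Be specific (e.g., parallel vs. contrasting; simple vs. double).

sentence

Basic idea (mm. 11–13) + its repetition (measures 14–16) form the presentation; fragmentation and cadence (bars 17–22) form the continuation — the 12-bar whole is a sentence.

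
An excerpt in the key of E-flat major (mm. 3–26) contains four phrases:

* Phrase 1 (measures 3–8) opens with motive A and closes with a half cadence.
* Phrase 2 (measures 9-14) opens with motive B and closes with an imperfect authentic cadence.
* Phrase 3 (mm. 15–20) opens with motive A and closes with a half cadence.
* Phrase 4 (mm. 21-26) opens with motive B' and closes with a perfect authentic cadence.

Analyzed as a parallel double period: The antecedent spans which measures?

measures 3–14

In a double period the four phrases pair into a large antecedent (phrases 1–2, ending imperfect authentic cadence) and a large consequent (phrases 3–4, ending perfect authentic cadence). The antecedent spans mm. 3–14.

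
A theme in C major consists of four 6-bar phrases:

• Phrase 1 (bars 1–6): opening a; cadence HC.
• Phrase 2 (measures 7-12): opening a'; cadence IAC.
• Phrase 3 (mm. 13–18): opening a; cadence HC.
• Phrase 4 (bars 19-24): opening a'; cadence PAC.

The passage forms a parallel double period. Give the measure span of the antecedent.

In a double period the first pair of phrases (ending imperfect authentic cadence) is the large antecedent and the second pair (ending perfect authentic cadence) is the large consequent; the antecedent is measures 1–12.

measures 1–12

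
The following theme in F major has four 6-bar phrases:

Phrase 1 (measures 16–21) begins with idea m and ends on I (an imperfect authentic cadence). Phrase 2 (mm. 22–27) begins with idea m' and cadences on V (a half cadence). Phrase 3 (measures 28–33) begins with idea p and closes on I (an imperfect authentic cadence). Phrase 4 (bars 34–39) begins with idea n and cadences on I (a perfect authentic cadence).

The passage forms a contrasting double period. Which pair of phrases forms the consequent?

In a double period the first pair of phrases (ending half cadence) is the large antecedent and the second pair (ending perfect authentic cadence) is the large consequent; the consequent is phrases 3 and 4.

phrases 3 and 4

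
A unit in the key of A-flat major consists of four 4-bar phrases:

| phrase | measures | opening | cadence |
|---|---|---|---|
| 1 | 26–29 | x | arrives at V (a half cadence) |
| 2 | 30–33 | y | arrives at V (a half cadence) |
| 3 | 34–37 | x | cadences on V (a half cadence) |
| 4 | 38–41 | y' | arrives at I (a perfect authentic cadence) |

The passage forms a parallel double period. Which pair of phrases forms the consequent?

phrases 3 and 4

In a double period the first pair of phrases (ending half cadence) is the large antecedent and the second pair (ending perfect authentic cadence) is the large consequent; the consequent is phrases 3 and 4.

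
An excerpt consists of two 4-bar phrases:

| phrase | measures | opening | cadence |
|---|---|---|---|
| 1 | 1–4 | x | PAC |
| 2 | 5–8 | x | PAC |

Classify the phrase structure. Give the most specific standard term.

Both phrases have the same opening (x) and the same cadence (perfect authentic cadence): the second is a restatement, not a consequent, so this is a repeated phrase rather than a period.

repeated phrase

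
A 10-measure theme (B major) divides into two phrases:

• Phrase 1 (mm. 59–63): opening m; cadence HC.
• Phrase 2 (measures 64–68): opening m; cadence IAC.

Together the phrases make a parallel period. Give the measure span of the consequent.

measures 64–68

The phrase ending with the weaker cadence (half cadence) is the antecedent; the one ending more conclusively (imperfect authentic cadence) is the consequent. The consequent is measures 64–68.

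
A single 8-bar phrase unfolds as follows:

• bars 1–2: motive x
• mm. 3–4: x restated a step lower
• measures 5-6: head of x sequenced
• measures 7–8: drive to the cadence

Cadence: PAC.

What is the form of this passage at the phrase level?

Basic idea (measures 1–2) + its repetition (mm. 3–4) form the presentation; fragmentation and cadence (mm. 5–8) form the continuation — the 8-bar whole is a sentence.

sentence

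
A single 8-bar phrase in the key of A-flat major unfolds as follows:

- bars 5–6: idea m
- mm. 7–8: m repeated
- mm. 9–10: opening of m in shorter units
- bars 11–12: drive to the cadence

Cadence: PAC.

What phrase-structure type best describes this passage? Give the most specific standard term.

Basic idea (mm. 5–6) + its repetition (mm. 7-8) form the presentation; fragmentation and cadence (mm. 9–12) form the continuation — the 8-bar whole is a sentence.

sentence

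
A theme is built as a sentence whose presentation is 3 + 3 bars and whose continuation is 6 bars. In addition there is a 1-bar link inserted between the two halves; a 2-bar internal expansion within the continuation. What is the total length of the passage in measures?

Basic sentence: 3 + 3 + 6 = 12 bars.
12 (basic form) + 1 (link) + 2 (internal expansion) = 15.

15 measures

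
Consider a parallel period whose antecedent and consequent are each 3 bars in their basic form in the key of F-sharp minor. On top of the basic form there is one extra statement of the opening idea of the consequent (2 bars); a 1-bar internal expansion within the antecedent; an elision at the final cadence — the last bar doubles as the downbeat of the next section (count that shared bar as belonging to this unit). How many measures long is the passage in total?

9 measures

Basic parallel period: 3 + 3 = 6 bars.
6 (basic form) + 2 (extra statement) + 1 (internal expansion) = 9.
The elision shares a bar with the next section but does not change this unit's count.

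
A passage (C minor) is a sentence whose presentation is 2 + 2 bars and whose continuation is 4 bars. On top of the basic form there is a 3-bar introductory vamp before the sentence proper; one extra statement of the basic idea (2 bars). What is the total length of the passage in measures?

Basic sentence: 2 + 2 + 4 = 8 bars.
8 (basic form) + 3 (introduction) + 2 (extra statement) = 13.

13 measures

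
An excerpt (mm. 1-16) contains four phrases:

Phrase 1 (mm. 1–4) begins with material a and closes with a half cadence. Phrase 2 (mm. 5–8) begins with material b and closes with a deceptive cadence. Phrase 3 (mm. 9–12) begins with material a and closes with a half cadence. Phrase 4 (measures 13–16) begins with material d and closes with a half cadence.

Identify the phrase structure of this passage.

phrase group

Phrase 4 ends with a half cadence, no stronger than phrase 2's deceptive cadence, so the four phrases do not form a double period; nor do phrases 3–4 duplicate 1–2, so it is not a repeated period. With no phrase reaching a conclusive cadence, the passage is a phrase group.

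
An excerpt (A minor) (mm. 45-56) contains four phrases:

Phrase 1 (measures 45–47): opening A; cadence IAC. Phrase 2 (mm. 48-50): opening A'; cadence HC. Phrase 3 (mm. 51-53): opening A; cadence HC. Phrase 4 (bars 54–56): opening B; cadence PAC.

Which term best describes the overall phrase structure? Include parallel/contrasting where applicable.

parallel double period

Four phrases in two halves: the first half (mm. 45–50) ends with a half cadence, the second (mm. 51-56) with a perfect authentic cadence — a large antecedent–consequent pair, i.e. a double period.
Phrase 3 begins with the same material as phrase 1, making it parallel.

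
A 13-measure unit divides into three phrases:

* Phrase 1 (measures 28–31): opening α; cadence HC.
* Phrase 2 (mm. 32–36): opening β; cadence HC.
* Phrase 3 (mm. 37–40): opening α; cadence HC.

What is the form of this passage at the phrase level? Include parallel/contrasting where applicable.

phrase group

The final phrase closes with a half cadence, which is not stronger than the preceding half cadence; the 3 phrases lack an overall antecedent–consequent design and so form a phrase group.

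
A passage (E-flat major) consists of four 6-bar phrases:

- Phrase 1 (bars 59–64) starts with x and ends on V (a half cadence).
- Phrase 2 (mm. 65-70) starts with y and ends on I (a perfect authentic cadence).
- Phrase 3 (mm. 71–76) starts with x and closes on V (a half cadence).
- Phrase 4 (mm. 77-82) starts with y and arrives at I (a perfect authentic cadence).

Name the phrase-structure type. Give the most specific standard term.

The cadence pattern HC–PAC–HC–PAC is weak–strong twice, and phrases 3–4 restate phrases 1–2: a period heard twice, not a double period (which would end weakly at phrase 2).

repeated period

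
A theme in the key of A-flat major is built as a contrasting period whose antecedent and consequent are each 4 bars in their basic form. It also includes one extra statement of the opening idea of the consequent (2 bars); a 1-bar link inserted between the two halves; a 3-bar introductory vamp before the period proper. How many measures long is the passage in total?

14 measures

Basic contrasting period: 4 + 4 = 8 bars.
8 (basic form) + 2 (extra statement) + 1 (link) + 3 (introduction) = 14.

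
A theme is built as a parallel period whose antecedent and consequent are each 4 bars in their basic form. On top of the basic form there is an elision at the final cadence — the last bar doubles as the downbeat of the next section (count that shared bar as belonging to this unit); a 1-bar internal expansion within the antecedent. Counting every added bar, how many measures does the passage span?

9 measures

Basic parallel period: 4 + 4 = 8 bars.
8 (basic form) + 1 (internal expansion) = 9.
The elision shares a bar with the next section but does not change this unit's count.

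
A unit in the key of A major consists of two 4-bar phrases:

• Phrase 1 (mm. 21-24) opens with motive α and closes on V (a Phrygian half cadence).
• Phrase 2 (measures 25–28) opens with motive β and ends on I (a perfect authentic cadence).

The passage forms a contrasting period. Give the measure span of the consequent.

measures 25–28

The antecedent is the phrase ending with the weaker cadence (Phrygian half cadence, phrase 1) and the consequent the one ending more conclusively (perfect authentic cadence, phrase 2); the consequent is mm. 25-28.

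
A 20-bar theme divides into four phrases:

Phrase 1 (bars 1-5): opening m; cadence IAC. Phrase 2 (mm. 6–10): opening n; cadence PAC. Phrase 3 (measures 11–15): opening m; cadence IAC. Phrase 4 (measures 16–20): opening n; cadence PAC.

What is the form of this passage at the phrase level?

repeated period

The cadence pattern IAC–PAC–IAC–PAC is weak–strong twice, and phrases 3–4 restate phrases 1–2: a period heard twice, not a double period (which would end weakly at phrase 2).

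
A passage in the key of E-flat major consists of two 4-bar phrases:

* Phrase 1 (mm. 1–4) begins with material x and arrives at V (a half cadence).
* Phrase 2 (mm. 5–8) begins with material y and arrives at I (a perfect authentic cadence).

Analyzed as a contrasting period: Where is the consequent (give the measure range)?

The antecedent is the phrase ending with the weaker cadence (half cadence, phrase 1) and the consequent the one ending more conclusively (perfect authentic cadence, phrase 2); the consequent is bars 5–8.

measures 5–8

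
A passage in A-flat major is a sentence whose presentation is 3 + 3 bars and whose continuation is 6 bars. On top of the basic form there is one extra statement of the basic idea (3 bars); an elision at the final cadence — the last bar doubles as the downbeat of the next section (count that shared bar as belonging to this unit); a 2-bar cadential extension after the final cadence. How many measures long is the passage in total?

Basic sentence: 3 + 3 + 6 = 12 bars.
12 (basic form) + 3 (extra statement) + 2 (cadential extension) = 17.
The elision shares a bar with the next section but does not change this unit's count.

17 measures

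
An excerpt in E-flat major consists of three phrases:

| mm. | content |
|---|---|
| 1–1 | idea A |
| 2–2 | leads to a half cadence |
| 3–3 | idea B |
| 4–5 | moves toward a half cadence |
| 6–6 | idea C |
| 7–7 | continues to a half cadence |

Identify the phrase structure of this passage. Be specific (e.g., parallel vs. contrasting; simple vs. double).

phrase group

The final phrase closes with a half cadence, which is not stronger than the preceding half cadence; the 3 phrases lack an overall antecedent–consequent design and so form a phrase group.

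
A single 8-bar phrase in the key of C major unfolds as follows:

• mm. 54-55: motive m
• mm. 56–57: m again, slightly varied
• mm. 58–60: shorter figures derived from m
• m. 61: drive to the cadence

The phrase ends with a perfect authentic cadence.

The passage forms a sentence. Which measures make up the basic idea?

measures 54–55

The presentation of a sentence is the basic idea (mm. 54–55) plus its repetition (bars 56–57); the basic idea is therefore bars 54-55.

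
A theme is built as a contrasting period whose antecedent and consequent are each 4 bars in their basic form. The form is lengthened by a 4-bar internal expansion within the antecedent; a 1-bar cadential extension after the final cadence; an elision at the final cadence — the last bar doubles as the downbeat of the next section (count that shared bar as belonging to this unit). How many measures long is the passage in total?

13 measures

Basic contrasting period: 4 + 4 = 8 bars.
8 (basic form) + 4 (internal expansion) + 1 (cadential extension) = 13.
The elision shares a bar with the next section but does not change this unit's count.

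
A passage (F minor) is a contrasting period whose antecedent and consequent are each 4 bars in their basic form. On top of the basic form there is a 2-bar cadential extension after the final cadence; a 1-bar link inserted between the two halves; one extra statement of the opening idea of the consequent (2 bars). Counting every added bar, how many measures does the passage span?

Basic contrasting period: 4 + 4 = 8 bars.
8 (basic form) + 2 (cadential extension) + 1 (link) + 2 (extra statement) = 13.

13 measures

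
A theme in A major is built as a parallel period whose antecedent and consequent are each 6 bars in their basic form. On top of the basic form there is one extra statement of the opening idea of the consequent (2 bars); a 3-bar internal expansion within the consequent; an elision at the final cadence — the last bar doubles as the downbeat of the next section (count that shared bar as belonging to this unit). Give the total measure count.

Basic parallel period: 6 + 6 = 12 bars.
12 (basic form) + 2 (extra statement) + 3 (internal expansion) = 17.
The elision shares a bar with the next section but does not change this unit's count.

17 measures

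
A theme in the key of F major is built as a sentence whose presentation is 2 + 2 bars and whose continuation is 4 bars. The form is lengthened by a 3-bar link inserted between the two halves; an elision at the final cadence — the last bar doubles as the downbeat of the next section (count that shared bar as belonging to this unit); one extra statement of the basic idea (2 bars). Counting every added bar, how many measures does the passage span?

13 measures

Basic sentence: 2 + 2 + 4 = 8 bars.
8 (basic form) + 3 (link) + 2 (extra statement) = 13.
The elision shares a bar with the next section but does not change this unit's count.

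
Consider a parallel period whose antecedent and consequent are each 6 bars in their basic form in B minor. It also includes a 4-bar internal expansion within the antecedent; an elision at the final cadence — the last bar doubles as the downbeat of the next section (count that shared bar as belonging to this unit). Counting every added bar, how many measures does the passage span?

16 measures

Basic parallel period: 6 + 6 = 12 bars.
12 (basic form) + 4 (internal expansion) = 16.
The elision shares a bar with the next section but does not change this unit's count.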